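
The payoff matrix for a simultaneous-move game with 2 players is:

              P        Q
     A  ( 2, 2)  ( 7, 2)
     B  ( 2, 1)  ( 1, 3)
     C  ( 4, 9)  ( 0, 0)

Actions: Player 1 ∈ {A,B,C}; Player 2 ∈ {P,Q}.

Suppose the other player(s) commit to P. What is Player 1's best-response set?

BR_1 = {C}

u_1(A vs P) = 2
u_1(B vs P) = 2
u_1(C vs P) = 4
max payoff 4 at {C}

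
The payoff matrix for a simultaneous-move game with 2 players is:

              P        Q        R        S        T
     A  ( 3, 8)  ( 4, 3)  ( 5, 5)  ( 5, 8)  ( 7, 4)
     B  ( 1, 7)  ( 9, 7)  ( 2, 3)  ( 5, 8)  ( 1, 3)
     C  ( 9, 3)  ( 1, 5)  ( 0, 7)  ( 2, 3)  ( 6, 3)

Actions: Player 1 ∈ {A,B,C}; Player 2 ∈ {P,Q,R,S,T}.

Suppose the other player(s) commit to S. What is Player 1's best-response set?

u_1(A vs S) = 5
u_1(B vs S) = 5
u_1(C vs S) = 2
max payoff 5 at {A,B}

P1 best: {A,B}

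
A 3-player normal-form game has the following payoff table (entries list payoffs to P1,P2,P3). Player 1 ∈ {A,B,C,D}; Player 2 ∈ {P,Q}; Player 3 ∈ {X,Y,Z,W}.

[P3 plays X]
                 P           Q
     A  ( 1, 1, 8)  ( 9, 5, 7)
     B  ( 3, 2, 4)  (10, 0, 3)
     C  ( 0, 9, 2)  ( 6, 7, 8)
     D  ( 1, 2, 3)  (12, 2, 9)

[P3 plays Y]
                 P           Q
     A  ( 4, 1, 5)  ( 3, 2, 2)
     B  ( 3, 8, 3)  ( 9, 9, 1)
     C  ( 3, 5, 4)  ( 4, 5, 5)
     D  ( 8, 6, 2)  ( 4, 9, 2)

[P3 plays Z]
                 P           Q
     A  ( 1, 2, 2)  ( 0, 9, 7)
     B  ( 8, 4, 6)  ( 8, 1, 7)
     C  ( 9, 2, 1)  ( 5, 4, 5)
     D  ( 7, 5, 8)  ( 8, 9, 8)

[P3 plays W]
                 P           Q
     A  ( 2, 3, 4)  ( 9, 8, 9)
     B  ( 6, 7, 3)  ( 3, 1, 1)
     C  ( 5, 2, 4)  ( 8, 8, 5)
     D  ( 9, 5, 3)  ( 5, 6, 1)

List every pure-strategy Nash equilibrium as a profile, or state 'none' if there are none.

Nash profiles: (A,Q,W), (D,Q,X)

(A,P,X): not NE [P1→B gives 3>1; P2→Q gives 5>1]
(A,P,Y): not NE [P1→D gives 8>4; P2→Q gives 2>1; P3→X gives 8>5]
(A,P,Z): not NE [P1→C gives 9>1; P2→Q gives 9>2; P3→X gives 8>2]
(A,P,W): not NE [P1→D gives 9>2; P2→Q gives 8>3; P3→X gives 8>4]
(A,Q,X): not NE [P1→D gives 12>9; P3→W gives 9>7]
(A,Q,Y): not NE [P1→B gives 9>3; P3→W gives 9>2]
(A,Q,Z): not NE [P1→D gives 8>0; P3→W gives 9>7]
(A,Q,W): NE
(B,P,X): not NE [P3→Z gives 6>4]
(B,P,Y): not NE [P1→D gives 8>3; P2→Q gives 9>8; P3→Z gives 6>3]
(B,P,Z): not NE [P1→C gives 9>8]
(B,P,W): not NE [P1→D gives 9>6; P3→Z gives 6>3]
(B,Q,X): not NE [P1→D gives 12>10; P2→P gives 2>0; P3→Z gives 7>3]
(B,Q,Y): not NE [P3→Z gives 7>1]
(B,Q,Z): not NE [P2→P gives 4>1]
(B,Q,W): not NE [P1→A gives 9>3; P2→P gives 7>1; P3→Z gives 7>1]
(C,P,X): not NE [P1→B gives 3>0; P3→W gives 4>2]
(C,P,Y): not NE [P1→D gives 8>3]
(C,P,Z): not NE [P2→Q gives 4>2; P3→W gives 4>1]
(C,P,W): not NE [P1→D gives 9>5; P2→Q gives 8>2]
(C,Q,X): not NE [P1→D gives 12>6; P2→P gives 9>7]
(C,Q,Y): not NE [P1→B gives 9>4; P3→X gives 8>5]
(C,Q,Z): not NE [P1→D gives 8>5; P3→X gives 8>5]
(C,Q,W): not NE [P1→A gives 9>8; P3→X gives 8>5]
(D,P,X): not NE [P1→B gives 3>1; P3→Z gives 8>3]
(D,P,Y): not NE [P2→Q gives 9>6; P3→Z gives 8>2]
(D,P,Z): not NE [P1→C gives 9>7; P2→Q gives 9>5]
(D,P,W): not NE [P2→Q gives 6>5; P3→Z gives 8>3]
(D,Q,X): NE
(D,Q,Y): not NE [P1→B gives 9>4; P3→X gives 9>2]
(D,Q,Z): not NE [P3→X gives 9>8]
(D,Q,W): not NE [P1→A gives 9>5; P3→X gives 9>1]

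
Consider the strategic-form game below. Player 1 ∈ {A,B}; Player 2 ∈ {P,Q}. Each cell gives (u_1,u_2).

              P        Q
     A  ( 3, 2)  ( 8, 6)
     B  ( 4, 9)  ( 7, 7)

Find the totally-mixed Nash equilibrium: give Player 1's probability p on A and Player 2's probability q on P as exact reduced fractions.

P1 mixes 1/3 on A; P2 mixes 1/2 on P

P1 indiff ⇒ q·3+(1-q)·8 = q·4+(1-q)·7 ⇒ q(-1) = (1-q)(-1) ⇒ q = 1/2
P2 indiff ⇒ p·2+(1-p)·9 = p·6+(1-p)·7 ⇒ p(-4) = (1-p)(-2) ⇒ p = 1/3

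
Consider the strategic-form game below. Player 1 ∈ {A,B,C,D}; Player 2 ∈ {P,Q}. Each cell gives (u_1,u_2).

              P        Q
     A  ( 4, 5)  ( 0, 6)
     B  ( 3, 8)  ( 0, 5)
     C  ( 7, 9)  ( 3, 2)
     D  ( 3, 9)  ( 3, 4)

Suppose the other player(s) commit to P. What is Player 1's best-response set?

u_1(A vs P) = 4
u_1(B vs P) = 3
u_1(C vs P) = 7
u_1(D vs P) = 3
max payoff 7 at {C}

argmax u_1 = {C}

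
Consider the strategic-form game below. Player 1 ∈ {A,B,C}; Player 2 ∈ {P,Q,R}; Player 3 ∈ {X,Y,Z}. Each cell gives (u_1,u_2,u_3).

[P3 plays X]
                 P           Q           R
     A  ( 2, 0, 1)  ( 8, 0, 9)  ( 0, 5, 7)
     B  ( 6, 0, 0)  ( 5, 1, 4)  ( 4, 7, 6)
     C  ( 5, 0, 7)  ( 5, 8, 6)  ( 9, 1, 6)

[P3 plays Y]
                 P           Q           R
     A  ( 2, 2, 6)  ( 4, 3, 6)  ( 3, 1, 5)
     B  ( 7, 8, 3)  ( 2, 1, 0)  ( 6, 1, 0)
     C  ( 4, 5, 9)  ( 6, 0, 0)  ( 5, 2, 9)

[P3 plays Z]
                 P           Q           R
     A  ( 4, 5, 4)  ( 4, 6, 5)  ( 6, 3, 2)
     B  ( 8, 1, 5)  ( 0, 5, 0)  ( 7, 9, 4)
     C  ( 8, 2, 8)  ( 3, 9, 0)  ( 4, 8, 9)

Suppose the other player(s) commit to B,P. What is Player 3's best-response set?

u_3(X vs B,P) = 0
u_3(Y vs B,P) = 3
u_3(Z vs B,P) = 5
max payoff 5 at {Z}

BR_3 = {Z}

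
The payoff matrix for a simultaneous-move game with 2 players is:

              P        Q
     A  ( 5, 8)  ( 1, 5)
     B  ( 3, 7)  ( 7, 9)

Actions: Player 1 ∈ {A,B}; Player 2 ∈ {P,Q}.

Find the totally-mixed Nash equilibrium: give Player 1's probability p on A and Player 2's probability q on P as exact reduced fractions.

(p,q) = (2/5, 3/4)

P1 indiff ⇒ q·5+(1-q)·1 = q·3+(1-q)·7 ⇒ q(2) = (1-q)(6) ⇒ q = 3/4
P2 indiff ⇒ p·8+(1-p)·7 = p·5+(1-p)·9 ⇒ p(3) = (1-p)(2) ⇒ p = 2/5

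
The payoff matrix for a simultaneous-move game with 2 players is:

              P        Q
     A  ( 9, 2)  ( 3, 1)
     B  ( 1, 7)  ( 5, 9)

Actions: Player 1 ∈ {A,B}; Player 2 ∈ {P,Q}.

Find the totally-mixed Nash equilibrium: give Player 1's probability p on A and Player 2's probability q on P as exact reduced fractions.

P1 indiff ⇒ q·9+(1-q)·3 = q·1+(1-q)·5 ⇒ q(8) = (1-q)(2) ⇒ q = 1/5
P2 indiff ⇒ p·2+(1-p)·7 = p·1+(1-p)·9 ⇒ p(1) = (1-p)(2) ⇒ p = 2/3

p=2/3, q=1/5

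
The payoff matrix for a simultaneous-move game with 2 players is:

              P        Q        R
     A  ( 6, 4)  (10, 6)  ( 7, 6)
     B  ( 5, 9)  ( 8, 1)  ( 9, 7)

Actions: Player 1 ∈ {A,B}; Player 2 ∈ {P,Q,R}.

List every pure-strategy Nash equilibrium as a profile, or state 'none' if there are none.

PSNE = {(A,Q)}

(A,P): not NE [P2→R gives 6>4]
(A,Q): NE
(A,R): not NE [P1→B gives 9>7]
(B,P): not NE [P1→A gives 6>5]
(B,Q): not NE [P1→A gives 10>8; P2→P gives 9>1]
(B,R): not NE [P2→P gives 9>7]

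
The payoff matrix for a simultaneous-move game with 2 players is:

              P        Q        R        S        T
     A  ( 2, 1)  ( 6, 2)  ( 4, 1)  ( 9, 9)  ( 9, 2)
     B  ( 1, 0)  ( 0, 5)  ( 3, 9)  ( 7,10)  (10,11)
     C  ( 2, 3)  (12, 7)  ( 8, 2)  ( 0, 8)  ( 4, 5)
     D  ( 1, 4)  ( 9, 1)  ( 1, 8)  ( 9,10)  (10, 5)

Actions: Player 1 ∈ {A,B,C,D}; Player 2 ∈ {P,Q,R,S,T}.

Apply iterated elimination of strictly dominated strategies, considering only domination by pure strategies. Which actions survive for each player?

P2 drop P (S beats it: A:9>1 B:10>0 C:8>3 D:10>4)
P2 drop Q (S beats it: A:9>2 B:10>5 C:8>7 D:10>1)
P2 drop R (S beats it: A:9>1 B:10>9 C:8>2 D:10>8)
P1 drop C (A beats it: S:9>0 T:9>4)
P1→{A,B,D} P2→{S,T}

Survivors P1:{A,B,D} P2:{S,T}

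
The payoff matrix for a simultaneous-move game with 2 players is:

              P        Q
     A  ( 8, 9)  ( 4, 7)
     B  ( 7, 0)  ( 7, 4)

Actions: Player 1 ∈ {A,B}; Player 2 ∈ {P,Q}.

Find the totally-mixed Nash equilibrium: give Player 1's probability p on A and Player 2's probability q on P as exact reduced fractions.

P1 indiff ⇒ q·8+(1-q)·4 = q·7+(1-q)·7 ⇒ q(1) = (1-q)(3) ⇒ q = 3/4
P2 indiff ⇒ p·9+(1-p)·0 = p·7+(1-p)·4 ⇒ p(2) = (1-p)(4) ⇒ p = 2/3

P1 mixes 2/3 on A; P2 mixes 3/4 on P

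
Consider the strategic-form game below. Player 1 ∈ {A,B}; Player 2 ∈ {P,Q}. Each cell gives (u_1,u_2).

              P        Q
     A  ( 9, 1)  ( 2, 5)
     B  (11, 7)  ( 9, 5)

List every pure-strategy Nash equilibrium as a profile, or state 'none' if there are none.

(A,P): not NE [P1→B gives 11>9; P2→Q gives 5>1]
(A,Q): not NE [P1→B gives 9>2]
(B,P): NE
(B,Q): not NE [P2→P gives 7>5]

Nash profiles: (B,P)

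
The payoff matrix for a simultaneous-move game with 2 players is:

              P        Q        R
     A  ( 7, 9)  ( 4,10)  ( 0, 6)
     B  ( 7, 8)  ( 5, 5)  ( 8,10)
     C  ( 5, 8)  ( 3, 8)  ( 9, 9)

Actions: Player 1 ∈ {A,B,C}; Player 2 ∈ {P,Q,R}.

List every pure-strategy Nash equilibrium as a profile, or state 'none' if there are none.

(A,P): not NE [P2→Q gives 10>9]
(A,Q): not NE [P1→B gives 5>4]
(A,R): not NE [P1→C gives 9>0; P2→Q gives 10>6]
(B,P): not NE [P2→R gives 10>8]
(B,Q): not NE [P2→R gives 10>5]
(B,R): not NE [P1→C gives 9>8]
(C,P): not NE [P1→B gives 7>5; P2→R gives 9>8]
(C,Q): not NE [P1→B gives 5>3; P2→R gives 9>8]
(C,R): NE

Nash profiles: (C,R)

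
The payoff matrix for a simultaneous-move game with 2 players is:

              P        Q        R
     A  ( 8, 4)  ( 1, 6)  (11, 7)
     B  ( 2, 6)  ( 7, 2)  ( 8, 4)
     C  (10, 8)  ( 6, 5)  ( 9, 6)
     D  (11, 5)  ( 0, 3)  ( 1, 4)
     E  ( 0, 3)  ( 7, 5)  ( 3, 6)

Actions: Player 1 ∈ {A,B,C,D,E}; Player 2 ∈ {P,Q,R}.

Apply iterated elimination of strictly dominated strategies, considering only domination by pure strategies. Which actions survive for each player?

Survivors P1:{A,C,D} P2:{P,R}

P2 drop Q (R beats it: A:7>6 B:4>2 C:6>5 D:4>3 E:6>5)
P1 drop B (A beats it: P:8>2 R:11>8)
P1 drop E (A beats it: P:8>0 R:11>3)
P1→{A,C,D} P2→{P,R}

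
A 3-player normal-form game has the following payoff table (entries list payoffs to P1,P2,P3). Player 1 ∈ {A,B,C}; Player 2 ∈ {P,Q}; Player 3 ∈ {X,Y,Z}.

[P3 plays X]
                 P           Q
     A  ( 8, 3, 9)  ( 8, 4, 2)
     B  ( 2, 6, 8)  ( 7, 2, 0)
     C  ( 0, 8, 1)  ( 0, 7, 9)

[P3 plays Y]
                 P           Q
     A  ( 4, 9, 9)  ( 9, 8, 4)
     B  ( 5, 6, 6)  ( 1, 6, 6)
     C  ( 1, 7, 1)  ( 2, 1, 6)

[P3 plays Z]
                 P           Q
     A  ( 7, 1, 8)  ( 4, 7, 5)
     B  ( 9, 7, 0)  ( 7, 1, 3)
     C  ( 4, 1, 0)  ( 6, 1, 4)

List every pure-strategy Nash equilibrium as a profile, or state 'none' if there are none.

Equilibria: none

(A,P,X): not NE [P2→Q gives 4>3]
(A,P,Y): not NE [P1→B gives 5>4]
(A,P,Z): not NE [P1→B gives 9>7; P2→Q gives 7>1; P3→Y gives 9>8]
(A,Q,X): not NE [P3→Z gives 5>2]
(A,Q,Y): not NE [P2→P gives 9>8; P3→Z gives 5>4]
(A,Q,Z): not NE [P1→B gives 7>4]
(B,P,X): not NE [P1→A gives 8>2]
(B,P,Y): not NE [P3→X gives 8>6]
(B,P,Z): not NE [P3→X gives 8>0]
(B,Q,X): not NE [P1→A gives 8>7; P2→P gives 6>2; P3→Y gives 6>0]
(B,Q,Y): not NE [P1→A gives 9>1]
(B,Q,Z): not NE [P2→P gives 7>1; P3→Y gives 6>3]
(C,P,X): not NE [P1→A gives 8>0]
(C,P,Y): not NE [P1→B gives 5>1]
(C,P,Z): not NE [P1→B gives 9>4; P3→Y gives 1>0]
(C,Q,X): not NE [P1→A gives 8>0; P2→P gives 8>7]
(C,Q,Y): not NE [P1→A gives 9>2; P2→P gives 7>1; P3→X gives 9>6]
(C,Q,Z): not NE [P1→B gives 7>6; P3→X gives 9>4]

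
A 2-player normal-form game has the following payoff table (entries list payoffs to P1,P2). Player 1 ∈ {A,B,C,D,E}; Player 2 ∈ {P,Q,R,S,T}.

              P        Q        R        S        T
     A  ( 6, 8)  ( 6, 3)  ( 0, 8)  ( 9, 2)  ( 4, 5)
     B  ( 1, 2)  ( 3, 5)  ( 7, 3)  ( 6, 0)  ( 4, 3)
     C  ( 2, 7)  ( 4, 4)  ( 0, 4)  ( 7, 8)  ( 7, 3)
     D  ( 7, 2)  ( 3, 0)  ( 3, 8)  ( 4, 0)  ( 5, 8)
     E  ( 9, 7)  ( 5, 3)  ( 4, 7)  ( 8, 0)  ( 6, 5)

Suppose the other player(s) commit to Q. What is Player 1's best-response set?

BR_1 = {A}

u_1(A vs Q) = 6
u_1(B vs Q) = 3
u_1(C vs Q) = 4
u_1(D vs Q) = 3
u_1(E vs Q) = 5
max payoff 6 at {A}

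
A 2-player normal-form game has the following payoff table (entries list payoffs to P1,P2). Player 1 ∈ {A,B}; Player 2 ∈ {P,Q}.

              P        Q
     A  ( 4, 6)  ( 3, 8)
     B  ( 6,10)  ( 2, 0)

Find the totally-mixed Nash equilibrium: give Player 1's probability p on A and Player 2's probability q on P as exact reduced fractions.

P1 indiff ⇒ q·4+(1-q)·3 = q·6+(1-q)·2 ⇒ q(-2) = (1-q)(-1) ⇒ q = 1/3
P2 indiff ⇒ p·6+(1-p)·10 = p·8+(1-p)·0 ⇒ p(-2) = (1-p)(-10) ⇒ p = 5/6

p=5/6, q=1/3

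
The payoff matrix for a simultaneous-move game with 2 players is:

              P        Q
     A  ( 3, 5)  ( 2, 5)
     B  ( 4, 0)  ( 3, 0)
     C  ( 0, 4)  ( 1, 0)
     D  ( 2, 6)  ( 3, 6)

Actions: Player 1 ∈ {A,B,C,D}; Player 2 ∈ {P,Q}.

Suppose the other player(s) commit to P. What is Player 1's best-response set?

u_1(A vs P) = 3
u_1(B vs P) = 4
u_1(C vs P) = 0
u_1(D vs P) = 2
max payoff 4 at {B}

BR_1 = {B}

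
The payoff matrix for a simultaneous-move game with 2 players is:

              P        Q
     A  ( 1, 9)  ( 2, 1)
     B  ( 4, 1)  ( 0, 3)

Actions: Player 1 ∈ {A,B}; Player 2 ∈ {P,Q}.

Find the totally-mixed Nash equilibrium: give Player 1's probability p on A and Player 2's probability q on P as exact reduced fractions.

p=1/5, q=2/5

P1 indiff ⇒ q·1+(1-q)·2 = q·4+(1-q)·0 ⇒ q(-3) = (1-q)(-2) ⇒ q = 2/5
P2 indiff ⇒ p·9+(1-p)·1 = p·1+(1-p)·3 ⇒ p(8) = (1-p)(2) ⇒ p = 1/5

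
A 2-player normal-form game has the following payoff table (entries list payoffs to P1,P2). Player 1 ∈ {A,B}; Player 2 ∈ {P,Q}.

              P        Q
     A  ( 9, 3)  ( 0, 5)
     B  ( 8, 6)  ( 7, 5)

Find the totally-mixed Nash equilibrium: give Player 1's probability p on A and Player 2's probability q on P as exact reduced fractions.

p=1/3, q=7/8

P1 indiff ⇒ q·9+(1-q)·0 = q·8+(1-q)·7 ⇒ q(1) = (1-q)(7) ⇒ q = 7/8
P2 indiff ⇒ p·3+(1-p)·6 = p·5+(1-p)·5 ⇒ p(-2) = (1-p)(-1) ⇒ p = 1/3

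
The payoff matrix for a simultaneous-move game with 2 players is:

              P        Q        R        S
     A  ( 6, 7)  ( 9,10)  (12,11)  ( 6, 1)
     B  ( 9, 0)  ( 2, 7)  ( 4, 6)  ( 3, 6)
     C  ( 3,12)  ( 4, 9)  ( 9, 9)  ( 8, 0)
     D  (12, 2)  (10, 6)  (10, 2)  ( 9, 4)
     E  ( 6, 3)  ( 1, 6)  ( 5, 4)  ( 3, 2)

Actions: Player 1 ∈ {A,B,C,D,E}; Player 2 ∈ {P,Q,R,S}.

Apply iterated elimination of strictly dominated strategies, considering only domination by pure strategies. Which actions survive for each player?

P1 drop B (D beats it: P:12>9 Q:10>2 R:10>4 S:9>3)
P1 drop C (D beats it: P:12>3 Q:10>4 R:10>9 S:9>8)
P1 drop E (D beats it: P:12>6 Q:10>1 R:10>5 S:9>3)
P2 drop P (Q beats it: A:10>7 D:6>2)
P2 drop S (Q beats it: A:10>1 D:6>4)
P1→{A,D} P2→{Q,R}

Remaining: P1:{A,D} P2:{Q,R}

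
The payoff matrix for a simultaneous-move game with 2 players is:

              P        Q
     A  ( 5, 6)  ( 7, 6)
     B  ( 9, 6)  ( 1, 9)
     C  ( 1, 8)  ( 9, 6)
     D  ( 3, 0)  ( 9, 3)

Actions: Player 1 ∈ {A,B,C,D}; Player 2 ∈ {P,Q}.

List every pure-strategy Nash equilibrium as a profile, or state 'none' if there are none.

(A,P): not NE [P1→B gives 9>5]
(A,Q): not NE [P1→D gives 9>7]
(B,P): not NE [P2→Q gives 9>6]
(B,Q): not NE [P1→D gives 9>1]
(C,P): not NE [P1→B gives 9>1]
(C,Q): not NE [P2→P gives 8>6]
(D,P): not NE [P1→B gives 9>3; P2→Q gives 3>0]
(D,Q): NE

Nash profiles: (D,Q)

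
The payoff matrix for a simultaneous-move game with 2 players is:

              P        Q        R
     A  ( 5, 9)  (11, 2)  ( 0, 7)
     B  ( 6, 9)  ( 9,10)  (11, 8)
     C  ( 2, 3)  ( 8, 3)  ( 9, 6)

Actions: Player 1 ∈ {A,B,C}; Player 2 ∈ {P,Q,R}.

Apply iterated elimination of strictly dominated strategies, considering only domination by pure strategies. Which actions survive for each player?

P1 drop C (B beats it: P:6>2 Q:9>8 R:11>9)
P2 drop R (P beats it: A:9>7 B:9>8)
P1→{A,B} P2→{P,Q}

Remaining: P1:{A,B} P2:{P,Q}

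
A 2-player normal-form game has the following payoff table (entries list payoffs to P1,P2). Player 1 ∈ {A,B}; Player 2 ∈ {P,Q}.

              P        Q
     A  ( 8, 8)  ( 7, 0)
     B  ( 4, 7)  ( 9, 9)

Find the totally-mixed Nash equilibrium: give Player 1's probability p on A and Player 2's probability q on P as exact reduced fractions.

(p,q) = (1/5, 1/3)

P1 indiff ⇒ q·8+(1-q)·7 = q·4+(1-q)·9 ⇒ q(4) = (1-q)(2) ⇒ q = 1/3
P2 indiff ⇒ p·8+(1-p)·7 = p·0+(1-p)·9 ⇒ p(8) = (1-p)(2) ⇒ p = 1/5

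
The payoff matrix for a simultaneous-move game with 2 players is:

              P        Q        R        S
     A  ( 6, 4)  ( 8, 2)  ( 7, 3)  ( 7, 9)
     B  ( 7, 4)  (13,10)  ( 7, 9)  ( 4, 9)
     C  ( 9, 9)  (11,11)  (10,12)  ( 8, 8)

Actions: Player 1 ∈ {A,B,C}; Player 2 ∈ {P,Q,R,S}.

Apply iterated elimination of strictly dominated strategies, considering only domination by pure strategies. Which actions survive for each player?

Survivors P1:{B,C} P2:{Q,R}

P1 drop A (C beats it: P:9>6 Q:11>8 R:10>7 S:8>7)
P2 drop P (Q beats it: B:10>4 C:11>9)
P2 drop S (Q beats it: B:10>9 C:11>8)
P1→{B,C} P2→{Q,R}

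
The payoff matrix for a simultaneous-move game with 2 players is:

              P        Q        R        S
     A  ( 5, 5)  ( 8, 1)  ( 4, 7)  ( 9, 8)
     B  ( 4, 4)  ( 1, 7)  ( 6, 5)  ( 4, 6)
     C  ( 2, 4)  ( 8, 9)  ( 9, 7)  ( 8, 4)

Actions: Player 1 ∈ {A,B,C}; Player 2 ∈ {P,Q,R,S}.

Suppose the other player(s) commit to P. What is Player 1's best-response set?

u_1(A vs P) = 5
u_1(B vs P) = 4
u_1(C vs P) = 2
max payoff 5 at {A}

BR_1 = {A}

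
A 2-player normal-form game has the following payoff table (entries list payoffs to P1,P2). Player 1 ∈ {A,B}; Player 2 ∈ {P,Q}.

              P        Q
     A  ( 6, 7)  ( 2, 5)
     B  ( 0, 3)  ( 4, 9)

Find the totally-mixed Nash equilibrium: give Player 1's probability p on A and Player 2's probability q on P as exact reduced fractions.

P1 mixes 3/4 on A; P2 mixes 1/4 on P

P1 indiff ⇒ q·6+(1-q)·2 = q·0+(1-q)·4 ⇒ q(6) = (1-q)(2) ⇒ q = 1/4
P2 indiff ⇒ p·7+(1-p)·3 = p·5+(1-p)·9 ⇒ p(2) = (1-p)(6) ⇒ p = 3/4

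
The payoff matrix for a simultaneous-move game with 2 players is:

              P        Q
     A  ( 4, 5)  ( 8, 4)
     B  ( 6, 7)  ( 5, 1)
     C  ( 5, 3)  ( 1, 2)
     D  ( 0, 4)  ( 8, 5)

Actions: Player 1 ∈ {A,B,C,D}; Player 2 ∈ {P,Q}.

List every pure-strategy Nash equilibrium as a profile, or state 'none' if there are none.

(A,P): not NE [P1→B gives 6>4]
(A,Q): not NE [P2→P gives 5>4]
(B,P): NE
(B,Q): not NE [P1→D gives 8>5; P2→P gives 7>1]
(C,P): not NE [P1→B gives 6>5]
(C,Q): not NE [P1→D gives 8>1; P2→P gives 3>2]
(D,P): not NE [P1→B gives 6>0; P2→Q gives 5>4]
(D,Q): NE

PSNE = {(B,P), (D,Q)}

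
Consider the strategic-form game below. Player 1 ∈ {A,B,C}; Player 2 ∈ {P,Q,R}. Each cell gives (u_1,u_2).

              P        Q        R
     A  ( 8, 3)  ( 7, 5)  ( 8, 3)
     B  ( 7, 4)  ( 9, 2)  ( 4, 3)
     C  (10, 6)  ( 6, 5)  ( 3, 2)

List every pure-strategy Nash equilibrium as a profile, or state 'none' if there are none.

Nash profiles: (C,P)

(A,P): not NE [P1→C gives 10>8; P2→Q gives 5>3]
(A,Q): not NE [P1→B gives 9>7]
(A,R): not NE [P2→Q gives 5>3]
(B,P): not NE [P1→C gives 10>7]
(B,Q): not NE [P2→P gives 4>2]
(B,R): not NE [P1→A gives 8>4; P2→P gives 4>3]
(C,P): NE
(C,Q): not NE [P1→B gives 9>6; P2→P gives 6>5]
(C,R): not NE [P1→A gives 8>3; P2→P gives 6>2]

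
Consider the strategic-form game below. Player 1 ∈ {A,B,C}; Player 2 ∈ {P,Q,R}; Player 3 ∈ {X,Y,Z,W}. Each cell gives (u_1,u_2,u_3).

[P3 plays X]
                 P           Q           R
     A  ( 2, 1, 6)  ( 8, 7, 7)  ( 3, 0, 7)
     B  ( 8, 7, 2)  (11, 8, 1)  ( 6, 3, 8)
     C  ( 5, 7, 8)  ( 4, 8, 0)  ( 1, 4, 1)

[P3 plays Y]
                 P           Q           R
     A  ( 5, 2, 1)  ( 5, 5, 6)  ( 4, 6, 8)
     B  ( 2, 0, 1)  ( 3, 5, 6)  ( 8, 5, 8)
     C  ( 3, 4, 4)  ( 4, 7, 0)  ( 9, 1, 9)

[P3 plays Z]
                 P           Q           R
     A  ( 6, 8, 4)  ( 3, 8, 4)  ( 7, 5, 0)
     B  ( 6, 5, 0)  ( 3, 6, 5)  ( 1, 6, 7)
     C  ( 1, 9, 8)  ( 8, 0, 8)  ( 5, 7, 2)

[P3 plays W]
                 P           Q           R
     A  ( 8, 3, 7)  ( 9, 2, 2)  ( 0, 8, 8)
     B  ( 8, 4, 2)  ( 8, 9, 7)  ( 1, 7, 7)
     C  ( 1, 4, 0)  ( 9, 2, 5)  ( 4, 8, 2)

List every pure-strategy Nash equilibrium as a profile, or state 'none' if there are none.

PSNE: ∅

(A,P,X): not NE [P1→B gives 8>2; P2→Q gives 7>1; P3→W gives 7>6]
(A,P,Y): not NE [P2→R gives 6>2; P3→W gives 7>1]
(A,P,Z): not NE [P3→W gives 7>4]
(A,P,W): not NE [P2→R gives 8>3]
(A,Q,X): not NE [P1→B gives 11>8]
(A,Q,Y): not NE [P2→R gives 6>5; P3→X gives 7>6]
(A,Q,Z): not NE [P1→C gives 8>3; P3→X gives 7>4]
(A,Q,W): not NE [P2→R gives 8>2; P3→X gives 7>2]
(A,R,X): not NE [P1→B gives 6>3; P2→Q gives 7>0; P3→W gives 8>7]
(A,R,Y): not NE [P1→C gives 9>4]
(A,R,Z): not NE [P2→Q gives 8>5; P3→W gives 8>0]
(A,R,W): not NE [P1→C gives 4>0]
(B,P,X): not NE [P2→Q gives 8>7]
(B,P,Y): not NE [P1→A gives 5>2; P2→R gives 5>0; P3→W gives 2>1]
(B,P,Z): not NE [P2→R gives 6>5; P3→W gives 2>0]
(B,P,W): not NE [P2→Q gives 9>4]
(B,Q,X): not NE [P3→W gives 7>1]
(B,Q,Y): not NE [P1→A gives 5>3; P3→W gives 7>6]
(B,Q,Z): not NE [P1→C gives 8>3; P3→W gives 7>5]
(B,Q,W): not NE [P1→C gives 9>8]
(B,R,X): not NE [P2→Q gives 8>3]
(B,R,Y): not NE [P1→C gives 9>8]
(B,R,Z): not NE [P1→A gives 7>1; P3→Y gives 8>7]
(B,R,W): not NE [P1→C gives 4>1; P2→Q gives 9>7; P3→Y gives 8>7]
(C,P,X): not NE [P1→B gives 8>5; P2→Q gives 8>7]
(C,P,Y): not NE [P1→A gives 5>3; P2→Q gives 7>4; P3→Z gives 8>4]
(C,P,Z): not NE [P1→B gives 6>1]
(C,P,W): not NE [P1→B gives 8>1; P2→R gives 8>4; P3→Z gives 8>0]
(C,Q,X): not NE [P1→B gives 11>4; P3→Z gives 8>0]
(C,Q,Y): not NE [P1→A gives 5>4; P3→Z gives 8>0]
(C,Q,Z): not NE [P2→P gives 9>0]
(C,Q,W): not NE [P2→R gives 8>2; P3→Z gives 8>5]
(C,R,X): not NE [P1→B gives 6>1; P2→Q gives 8>4; P3→Y gives 9>1]
(C,R,Y): not NE [P2→Q gives 7>1]
(C,R,Z): not NE [P1→A gives 7>5; P2→P gives 9>7; P3→Y gives 9>2]
(C,R,W): not NE [P3→Y gives 9>2]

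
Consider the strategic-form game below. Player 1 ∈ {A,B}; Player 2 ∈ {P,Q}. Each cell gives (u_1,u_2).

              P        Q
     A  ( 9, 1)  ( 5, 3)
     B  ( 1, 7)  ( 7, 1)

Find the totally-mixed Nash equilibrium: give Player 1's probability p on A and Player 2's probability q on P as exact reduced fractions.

P1 indiff ⇒ q·9+(1-q)·5 = q·1+(1-q)·7 ⇒ q(8) = (1-q)(2) ⇒ q = 1/5
P2 indiff ⇒ p·1+(1-p)·7 = p·3+(1-p)·1 ⇒ p(-2) = (1-p)(-6) ⇒ p = 3/4

P1 mixes 3/4 on A; P2 mixes 1/5 on P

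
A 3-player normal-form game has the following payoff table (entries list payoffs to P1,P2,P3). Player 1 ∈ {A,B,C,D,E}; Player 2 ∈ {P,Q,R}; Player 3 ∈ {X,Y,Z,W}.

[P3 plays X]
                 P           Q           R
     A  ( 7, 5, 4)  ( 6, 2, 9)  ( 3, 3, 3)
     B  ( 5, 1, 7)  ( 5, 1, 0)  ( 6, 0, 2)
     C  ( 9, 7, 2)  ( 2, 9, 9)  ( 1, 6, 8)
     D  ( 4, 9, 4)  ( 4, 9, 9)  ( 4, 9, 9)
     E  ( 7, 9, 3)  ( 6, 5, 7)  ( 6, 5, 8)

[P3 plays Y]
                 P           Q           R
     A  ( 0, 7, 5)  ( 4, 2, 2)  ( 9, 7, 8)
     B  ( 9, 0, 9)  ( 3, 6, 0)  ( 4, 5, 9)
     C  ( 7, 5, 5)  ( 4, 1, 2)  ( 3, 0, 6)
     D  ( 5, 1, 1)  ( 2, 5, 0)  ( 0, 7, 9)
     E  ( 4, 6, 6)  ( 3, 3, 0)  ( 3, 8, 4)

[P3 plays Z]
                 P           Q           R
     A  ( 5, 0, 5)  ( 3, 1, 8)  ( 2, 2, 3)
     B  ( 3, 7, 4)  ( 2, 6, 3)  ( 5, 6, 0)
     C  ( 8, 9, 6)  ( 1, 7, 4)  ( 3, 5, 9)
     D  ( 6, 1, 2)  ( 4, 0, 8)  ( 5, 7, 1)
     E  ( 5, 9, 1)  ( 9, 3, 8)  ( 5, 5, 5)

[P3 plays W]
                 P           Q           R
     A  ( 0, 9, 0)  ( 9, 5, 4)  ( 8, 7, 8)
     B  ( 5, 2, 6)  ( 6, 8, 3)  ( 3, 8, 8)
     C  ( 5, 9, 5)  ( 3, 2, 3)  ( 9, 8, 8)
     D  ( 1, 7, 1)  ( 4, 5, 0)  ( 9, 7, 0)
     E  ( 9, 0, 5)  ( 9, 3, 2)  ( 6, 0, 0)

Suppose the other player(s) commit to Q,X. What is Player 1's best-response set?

argmax u_1 = {A,E}

u_1(A vs Q,X) = 6
u_1(B vs Q,X) = 5
u_1(C vs Q,X) = 2
u_1(D vs Q,X) = 4
u_1(E vs Q,X) = 6
max payoff 6 at {A,E}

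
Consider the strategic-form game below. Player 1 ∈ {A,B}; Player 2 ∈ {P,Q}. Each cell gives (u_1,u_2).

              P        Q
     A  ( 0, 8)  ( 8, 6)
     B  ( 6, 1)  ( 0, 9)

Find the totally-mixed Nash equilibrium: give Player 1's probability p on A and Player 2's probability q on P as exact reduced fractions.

P1 indiff ⇒ q·0+(1-q)·8 = q·6+(1-q)·0 ⇒ q(-6) = (1-q)(-8) ⇒ q = 4/7
P2 indiff ⇒ p·8+(1-p)·1 = p·6+(1-p)·9 ⇒ p(2) = (1-p)(8) ⇒ p = 4/5

P1 mixes 4/5 on A; P2 mixes 4/7 on P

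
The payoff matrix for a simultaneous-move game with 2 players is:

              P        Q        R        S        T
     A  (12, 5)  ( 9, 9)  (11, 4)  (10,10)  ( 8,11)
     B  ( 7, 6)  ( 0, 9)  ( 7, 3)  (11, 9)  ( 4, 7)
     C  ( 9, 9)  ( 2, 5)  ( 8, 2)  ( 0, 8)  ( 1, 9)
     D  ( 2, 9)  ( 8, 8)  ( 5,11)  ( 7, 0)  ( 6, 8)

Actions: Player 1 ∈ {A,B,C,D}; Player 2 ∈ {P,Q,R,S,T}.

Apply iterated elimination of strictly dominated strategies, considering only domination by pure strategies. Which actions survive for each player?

P1 drop C (A beats it: P:12>9 Q:9>2 R:11>8 S:10>0 T:8>1)
P1 drop D (A beats it: P:12>2 Q:9>8 R:11>5 S:10>7 T:8>6)
P2 drop P (Q beats it: A:9>5 B:9>6)
P2 drop R (Q beats it: A:9>4 B:9>3)
P1→{A,B} P2→{Q,S,T}

Remaining: P1:{A,B} P2:{Q,S,T}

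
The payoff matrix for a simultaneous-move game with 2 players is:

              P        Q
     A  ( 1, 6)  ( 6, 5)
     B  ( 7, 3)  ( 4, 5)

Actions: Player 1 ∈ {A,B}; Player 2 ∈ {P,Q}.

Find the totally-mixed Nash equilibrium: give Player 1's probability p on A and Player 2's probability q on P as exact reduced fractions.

P1 indiff ⇒ q·1+(1-q)·6 = q·7+(1-q)·4 ⇒ q(-6) = (1-q)(-2) ⇒ q = 1/4
P2 indiff ⇒ p·6+(1-p)·3 = p·5+(1-p)·5 ⇒ p(1) = (1-p)(2) ⇒ p = 2/3

p=2/3, q=1/4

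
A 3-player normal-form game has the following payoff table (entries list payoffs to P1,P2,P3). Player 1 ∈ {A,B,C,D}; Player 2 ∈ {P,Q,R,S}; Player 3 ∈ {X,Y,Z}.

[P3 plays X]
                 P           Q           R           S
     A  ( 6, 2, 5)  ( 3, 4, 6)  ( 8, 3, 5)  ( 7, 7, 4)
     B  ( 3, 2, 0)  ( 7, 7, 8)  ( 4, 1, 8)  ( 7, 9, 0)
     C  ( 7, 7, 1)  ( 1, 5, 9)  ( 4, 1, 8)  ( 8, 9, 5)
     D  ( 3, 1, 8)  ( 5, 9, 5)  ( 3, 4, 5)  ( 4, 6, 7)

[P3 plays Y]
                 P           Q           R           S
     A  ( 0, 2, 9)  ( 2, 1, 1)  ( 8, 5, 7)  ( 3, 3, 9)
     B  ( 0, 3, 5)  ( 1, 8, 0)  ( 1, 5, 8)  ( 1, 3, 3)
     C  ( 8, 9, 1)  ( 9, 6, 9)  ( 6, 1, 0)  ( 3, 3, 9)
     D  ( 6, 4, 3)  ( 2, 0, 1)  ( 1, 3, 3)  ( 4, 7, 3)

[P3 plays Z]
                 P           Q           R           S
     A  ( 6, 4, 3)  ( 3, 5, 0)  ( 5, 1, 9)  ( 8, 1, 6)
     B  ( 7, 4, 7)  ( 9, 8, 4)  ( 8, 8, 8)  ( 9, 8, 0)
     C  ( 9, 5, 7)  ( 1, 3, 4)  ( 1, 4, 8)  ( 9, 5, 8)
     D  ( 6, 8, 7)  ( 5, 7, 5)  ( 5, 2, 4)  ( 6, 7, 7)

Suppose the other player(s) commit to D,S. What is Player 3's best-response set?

u_3(X vs D,S) = 7
u_3(Y vs D,S) = 3
u_3(Z vs D,S) = 7
max payoff 7 at {X,Z}

argmax u_3 = {X,Z}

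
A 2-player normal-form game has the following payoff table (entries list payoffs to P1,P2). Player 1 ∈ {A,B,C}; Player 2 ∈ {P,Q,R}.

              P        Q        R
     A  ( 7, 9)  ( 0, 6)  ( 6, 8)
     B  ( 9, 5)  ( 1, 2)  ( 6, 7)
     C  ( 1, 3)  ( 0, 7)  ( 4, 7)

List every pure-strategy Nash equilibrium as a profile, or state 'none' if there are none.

(A,P): not NE [P1→B gives 9>7]
(A,Q): not NE [P1→B gives 1>0; P2→P gives 9>6]
(A,R): not NE [P2→P gives 9>8]
(B,P): not NE [P2→R gives 7>5]
(B,Q): not NE [P2→R gives 7>2]
(B,R): NE
(C,P): not NE [P1→B gives 9>1; P2→R gives 7>3]
(C,Q): not NE [P1→B gives 1>0]
(C,R): not NE [P1→B gives 6>4]

PSNE = {(B,R)}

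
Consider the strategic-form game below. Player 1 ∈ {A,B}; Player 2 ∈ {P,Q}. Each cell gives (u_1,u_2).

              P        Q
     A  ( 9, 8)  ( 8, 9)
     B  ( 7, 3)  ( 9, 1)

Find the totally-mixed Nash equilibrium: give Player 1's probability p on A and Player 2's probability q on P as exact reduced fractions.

P1 indiff ⇒ q·9+(1-q)·8 = q·7+(1-q)·9 ⇒ q(2) = (1-q)(1) ⇒ q = 1/3
P2 indiff ⇒ p·8+(1-p)·3 = p·9+(1-p)·1 ⇒ p(-1) = (1-p)(-2) ⇒ p = 2/3

p=2/3, q=1/3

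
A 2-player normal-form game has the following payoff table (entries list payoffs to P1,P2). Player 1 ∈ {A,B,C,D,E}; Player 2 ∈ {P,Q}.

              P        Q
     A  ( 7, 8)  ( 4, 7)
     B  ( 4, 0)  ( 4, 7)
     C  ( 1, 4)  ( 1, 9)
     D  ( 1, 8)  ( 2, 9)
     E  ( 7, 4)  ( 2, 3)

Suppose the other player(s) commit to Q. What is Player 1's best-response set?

u_1(A vs Q) = 4
u_1(B vs Q) = 4
u_1(C vs Q) = 1
u_1(D vs Q) = 2
u_1(E vs Q) = 2
max payoff 4 at {A,B}

P1 best: {A,B}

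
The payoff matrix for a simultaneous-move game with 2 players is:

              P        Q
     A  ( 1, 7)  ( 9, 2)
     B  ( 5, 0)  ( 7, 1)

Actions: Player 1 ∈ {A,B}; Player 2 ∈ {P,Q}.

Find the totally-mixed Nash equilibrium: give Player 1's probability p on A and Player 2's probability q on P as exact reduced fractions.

(p,q) = (1/6, 1/3)

P1 indiff ⇒ q·1+(1-q)·9 = q·5+(1-q)·7 ⇒ q(-4) = (1-q)(-2) ⇒ q = 1/3
P2 indiff ⇒ p·7+(1-p)·0 = p·2+(1-p)·1 ⇒ p(5) = (1-p)(1) ⇒ p = 1/6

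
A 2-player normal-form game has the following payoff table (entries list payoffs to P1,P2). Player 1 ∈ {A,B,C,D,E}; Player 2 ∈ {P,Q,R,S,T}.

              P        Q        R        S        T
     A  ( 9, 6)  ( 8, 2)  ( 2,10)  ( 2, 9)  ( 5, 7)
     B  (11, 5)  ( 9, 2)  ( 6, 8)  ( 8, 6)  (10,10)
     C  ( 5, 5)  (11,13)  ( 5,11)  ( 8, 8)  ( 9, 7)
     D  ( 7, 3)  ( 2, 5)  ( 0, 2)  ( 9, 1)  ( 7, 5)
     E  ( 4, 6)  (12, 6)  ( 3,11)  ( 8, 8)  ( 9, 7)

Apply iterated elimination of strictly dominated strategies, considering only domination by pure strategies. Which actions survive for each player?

Survivors P1:{B,C,E} P2:{Q,R,T}

P1 drop A (B beats it: P:11>9 Q:9>8 R:6>2 S:8>2 T:10>5)
P2 drop P (T beats it: B:10>5 C:7>5 D:5>3 E:7>6)
P2 drop S (R beats it: B:8>6 C:11>8 D:2>1 E:11>8)
P1 drop D (B beats it: Q:9>2 R:6>0 T:10>7)
P1→{B,C,E} P2→{Q,R,T}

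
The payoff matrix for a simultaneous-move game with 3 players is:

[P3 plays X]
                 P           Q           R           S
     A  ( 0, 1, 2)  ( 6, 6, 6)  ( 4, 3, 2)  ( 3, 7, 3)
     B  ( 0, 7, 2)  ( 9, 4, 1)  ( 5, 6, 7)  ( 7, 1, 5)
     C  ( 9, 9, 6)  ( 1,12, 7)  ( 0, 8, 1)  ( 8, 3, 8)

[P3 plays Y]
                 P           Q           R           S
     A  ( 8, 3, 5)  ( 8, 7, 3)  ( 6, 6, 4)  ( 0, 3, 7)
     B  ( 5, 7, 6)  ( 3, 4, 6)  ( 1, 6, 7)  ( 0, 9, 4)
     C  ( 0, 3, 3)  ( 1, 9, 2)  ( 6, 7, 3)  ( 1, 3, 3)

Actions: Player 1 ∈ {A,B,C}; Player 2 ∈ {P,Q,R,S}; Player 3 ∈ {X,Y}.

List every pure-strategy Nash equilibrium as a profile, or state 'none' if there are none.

Equilibria: none

(A,P,X): not NE [P1→C gives 9>0; P2→S gives 7>1; P3→Y gives 5>2]
(A,P,Y): not NE [P2→Q gives 7>3]
(A,Q,X): not NE [P1→B gives 9>6; P2→S gives 7>6]
(A,Q,Y): not NE [P3→X gives 6>3]
(A,R,X): not NE [P1→B gives 5>4; P2→S gives 7>3; P3→Y gives 4>2]
(A,R,Y): not NE [P2→Q gives 7>6]
(A,S,X): not NE [P1→C gives 8>3; P3→Y gives 7>3]
(A,S,Y): not NE [P1→C gives 1>0; P2→Q gives 7>3]
(B,P,X): not NE [P1→C gives 9>0; P3→Y gives 6>2]
(B,P,Y): not NE [P1→A gives 8>5; P2→S gives 9>7]
(B,Q,X): not NE [P2→P gives 7>4; P3→Y gives 6>1]
(B,Q,Y): not NE [P1→A gives 8>3; P2→S gives 9>4]
(B,R,X): not NE [P2→P gives 7>6]
(B,R,Y): not NE [P1→C gives 6>1; P2→S gives 9>6]
(B,S,X): not NE [P1→C gives 8>7; P2→P gives 7>1]
(B,S,Y): not NE [P1→C gives 1>0; P3→X gives 5>4]
(C,P,X): not NE [P2→Q gives 12>9]
(C,P,Y): not NE [P1→A gives 8>0; P2→Q gives 9>3; P3→X gives 6>3]
(C,Q,X): not NE [P1→B gives 9>1]
(C,Q,Y): not NE [P1→A gives 8>1; P3→X gives 7>2]
(C,R,X): not NE [P1→B gives 5>0; P2→Q gives 12>8; P3→Y gives 3>1]
(C,R,Y): not NE [P2→Q gives 9>7]
(C,S,X): not NE [P2→Q gives 12>3]
(C,S,Y): not NE [P2→Q gives 9>3; P3→X gives 8>3]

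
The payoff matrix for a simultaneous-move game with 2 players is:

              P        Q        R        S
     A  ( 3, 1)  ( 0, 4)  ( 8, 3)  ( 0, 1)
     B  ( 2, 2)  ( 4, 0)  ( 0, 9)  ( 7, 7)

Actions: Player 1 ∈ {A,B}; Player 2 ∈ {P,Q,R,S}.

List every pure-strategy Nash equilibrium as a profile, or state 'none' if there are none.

Equilibria: none

(A,P): not NE [P2→Q gives 4>1]
(A,Q): not NE [P1→B gives 4>0]
(A,R): not NE [P2→Q gives 4>3]
(A,S): not NE [P1→B gives 7>0; P2→Q gives 4>1]
(B,P): not NE [P1→A gives 3>2; P2→R gives 9>2]
(B,Q): not NE [P2→R gives 9>0]
(B,R): not NE [P1→A gives 8>0]
(B,S): not NE [P2→R gives 9>7]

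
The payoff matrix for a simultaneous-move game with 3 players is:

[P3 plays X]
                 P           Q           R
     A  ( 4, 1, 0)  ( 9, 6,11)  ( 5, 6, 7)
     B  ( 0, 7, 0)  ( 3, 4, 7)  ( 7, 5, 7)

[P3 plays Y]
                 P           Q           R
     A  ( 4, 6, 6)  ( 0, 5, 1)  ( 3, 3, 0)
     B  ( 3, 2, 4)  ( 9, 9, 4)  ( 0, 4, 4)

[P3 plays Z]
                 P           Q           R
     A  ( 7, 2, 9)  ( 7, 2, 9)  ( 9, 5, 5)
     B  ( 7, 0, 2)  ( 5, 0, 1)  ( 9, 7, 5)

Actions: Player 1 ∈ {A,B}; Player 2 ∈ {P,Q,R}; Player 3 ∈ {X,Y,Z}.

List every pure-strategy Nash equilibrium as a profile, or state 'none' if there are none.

PSNE = {(A,Q,X)}

(A,P,X): not NE [P2→R gives 6>1; P3→Z gives 9>0]
(A,P,Y): not NE [P3→Z gives 9>6]
(A,P,Z): not NE [P2→R gives 5>2]
(A,Q,X): NE
(A,Q,Y): not NE [P1→B gives 9>0; P2→P gives 6>5; P3→X gives 11>1]
(A,Q,Z): not NE [P2→R gives 5>2; P3→X gives 11>9]
(A,R,X): not NE [P1→B gives 7>5]
(A,R,Y): not NE [P2→P gives 6>3; P3→X gives 7>0]
(A,R,Z): not NE [P3→X gives 7>5]
(B,P,X): not NE [P1→A gives 4>0; P3→Y gives 4>0]
(B,P,Y): not NE [P1→A gives 4>3; P2→Q gives 9>2]
(B,P,Z): not NE [P2→R gives 7>0; P3→Y gives 4>2]
(B,Q,X): not NE [P1→A gives 9>3; P2→P gives 7>4]
(B,Q,Y): not NE [P3→X gives 7>4]
(B,Q,Z): not NE [P1→A gives 7>5; P2→R gives 7>0; P3→X gives 7>1]
(B,R,X): not NE [P2→P gives 7>5]
(B,R,Y): not NE [P1→A gives 3>0; P2→Q gives 9>4; P3→X gives 7>4]
(B,R,Z): not NE [P3→X gives 7>5]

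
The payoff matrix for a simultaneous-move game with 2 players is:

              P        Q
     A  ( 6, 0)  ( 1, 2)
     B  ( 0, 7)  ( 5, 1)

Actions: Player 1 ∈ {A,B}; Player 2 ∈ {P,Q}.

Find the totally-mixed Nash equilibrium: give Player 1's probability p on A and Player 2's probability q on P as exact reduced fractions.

P1 indiff ⇒ q·6+(1-q)·1 = q·0+(1-q)·5 ⇒ q(6) = (1-q)(4) ⇒ q = 2/5
P2 indiff ⇒ p·0+(1-p)·7 = p·2+(1-p)·1 ⇒ p(-2) = (1-p)(-6) ⇒ p = 3/4

P1 mixes 3/4 on A; P2 mixes 2/5 on P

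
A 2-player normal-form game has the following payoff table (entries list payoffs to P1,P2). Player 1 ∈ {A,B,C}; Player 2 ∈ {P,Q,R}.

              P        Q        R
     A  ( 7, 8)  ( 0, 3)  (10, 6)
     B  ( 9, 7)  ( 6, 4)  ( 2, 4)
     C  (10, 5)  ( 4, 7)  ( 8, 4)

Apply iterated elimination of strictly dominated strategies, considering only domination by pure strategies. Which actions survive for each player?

IESDS → P1:{B,C} P2:{P,Q}

P2 drop R (P beats it: A:8>6 B:7>4 C:5>4)
P1 drop A (B beats it: P:9>7 Q:6>0)
P1→{B,C} P2→{P,Q}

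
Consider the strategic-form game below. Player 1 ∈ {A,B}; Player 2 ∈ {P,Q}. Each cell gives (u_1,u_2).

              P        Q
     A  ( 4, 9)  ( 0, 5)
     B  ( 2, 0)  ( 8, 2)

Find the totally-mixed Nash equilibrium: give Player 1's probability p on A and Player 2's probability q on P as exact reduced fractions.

P1 mixes 1/3 on A; P2 mixes 4/5 on P

P1 indiff ⇒ q·4+(1-q)·0 = q·2+(1-q)·8 ⇒ q(2) = (1-q)(8) ⇒ q = 4/5
P2 indiff ⇒ p·9+(1-p)·0 = p·5+(1-p)·2 ⇒ p(4) = (1-p)(2) ⇒ p = 1/3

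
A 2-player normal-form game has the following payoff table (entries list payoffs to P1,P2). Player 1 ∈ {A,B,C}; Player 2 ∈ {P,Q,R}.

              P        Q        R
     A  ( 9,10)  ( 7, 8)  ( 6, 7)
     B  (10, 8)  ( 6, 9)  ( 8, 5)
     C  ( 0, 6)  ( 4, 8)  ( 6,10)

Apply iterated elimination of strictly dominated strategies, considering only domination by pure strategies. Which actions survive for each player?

P1 drop C (B beats it: P:10>0 Q:6>4 R:8>6)
P2 drop R (P beats it: A:10>7 B:8>5)
P1→{A,B} P2→{P,Q}

Remaining: P1:{A,B} P2:{P,Q}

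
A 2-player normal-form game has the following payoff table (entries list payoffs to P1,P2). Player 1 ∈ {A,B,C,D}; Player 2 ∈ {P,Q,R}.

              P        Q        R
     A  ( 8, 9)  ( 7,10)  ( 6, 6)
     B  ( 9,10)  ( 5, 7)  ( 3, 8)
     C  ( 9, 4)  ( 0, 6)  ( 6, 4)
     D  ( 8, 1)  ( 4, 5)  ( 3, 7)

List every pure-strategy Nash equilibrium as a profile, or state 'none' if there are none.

Nash profiles: (A,Q), (B,P)

(A,P): not NE [P1→C gives 9>8; P2→Q gives 10>9]
(A,Q): NE
(A,R): not NE [P2→Q gives 10>6]
(B,P): NE
(B,Q): not NE [P1→A gives 7>5; P2→P gives 10>7]
(B,R): not NE [P1→C gives 6>3; P2→P gives 10>8]
(C,P): not NE [P2→Q gives 6>4]
(C,Q): not NE [P1→A gives 7>0]
(C,R): not NE [P2→Q gives 6>4]
(D,P): not NE [P1→C gives 9>8; P2→R gives 7>1]
(D,Q): not NE [P1→A gives 7>4; P2→R gives 7>5]
(D,R): not NE [P1→C gives 6>3]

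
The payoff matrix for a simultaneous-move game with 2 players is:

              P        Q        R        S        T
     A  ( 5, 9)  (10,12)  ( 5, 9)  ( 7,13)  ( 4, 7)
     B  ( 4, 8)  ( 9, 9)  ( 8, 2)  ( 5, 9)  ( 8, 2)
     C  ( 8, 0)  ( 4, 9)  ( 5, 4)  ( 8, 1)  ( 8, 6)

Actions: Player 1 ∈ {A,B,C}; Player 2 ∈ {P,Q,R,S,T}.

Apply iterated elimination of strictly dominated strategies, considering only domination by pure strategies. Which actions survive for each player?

P2 drop P (Q beats it: A:12>9 B:9>8 C:9>0)
P2 drop R (Q beats it: A:12>9 B:9>2 C:9>4)
P2 drop T (Q beats it: A:12>7 B:9>2 C:9>6)
P1 drop B (A beats it: Q:10>9 S:7>5)
P1→{A,C} P2→{Q,S}

IESDS → P1:{A,C} P2:{Q,S}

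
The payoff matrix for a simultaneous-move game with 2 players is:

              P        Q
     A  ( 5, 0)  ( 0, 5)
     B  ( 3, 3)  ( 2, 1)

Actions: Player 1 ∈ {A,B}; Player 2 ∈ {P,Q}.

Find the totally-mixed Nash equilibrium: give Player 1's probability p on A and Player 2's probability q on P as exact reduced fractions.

p=2/7, q=1/2

P1 indiff ⇒ q·5+(1-q)·0 = q·3+(1-q)·2 ⇒ q(2) = (1-q)(2) ⇒ q = 1/2
P2 indiff ⇒ p·0+(1-p)·3 = p·5+(1-p)·1 ⇒ p(-5) = (1-p)(-2) ⇒ p = 2/7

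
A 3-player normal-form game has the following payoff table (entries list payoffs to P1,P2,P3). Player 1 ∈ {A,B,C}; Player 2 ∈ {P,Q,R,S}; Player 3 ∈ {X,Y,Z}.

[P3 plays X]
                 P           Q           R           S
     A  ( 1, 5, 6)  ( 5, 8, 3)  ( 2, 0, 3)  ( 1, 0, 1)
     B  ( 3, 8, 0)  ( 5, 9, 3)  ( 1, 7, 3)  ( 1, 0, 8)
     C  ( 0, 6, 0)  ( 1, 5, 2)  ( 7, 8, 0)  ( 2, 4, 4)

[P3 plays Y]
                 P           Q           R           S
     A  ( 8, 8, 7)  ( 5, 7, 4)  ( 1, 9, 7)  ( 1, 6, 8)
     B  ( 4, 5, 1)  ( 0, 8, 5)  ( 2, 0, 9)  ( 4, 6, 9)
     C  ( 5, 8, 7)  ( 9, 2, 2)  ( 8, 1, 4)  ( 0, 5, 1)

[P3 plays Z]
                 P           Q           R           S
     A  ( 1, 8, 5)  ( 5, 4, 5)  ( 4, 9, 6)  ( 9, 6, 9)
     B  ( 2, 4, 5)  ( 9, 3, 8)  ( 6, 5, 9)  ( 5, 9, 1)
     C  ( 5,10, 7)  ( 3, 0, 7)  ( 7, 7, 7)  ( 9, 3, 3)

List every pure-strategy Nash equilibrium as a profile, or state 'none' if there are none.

(A,P,X): not NE [P1→B gives 3>1; P2→Q gives 8>5; P3→Y gives 7>6]
(A,P,Y): not NE [P2→R gives 9>8]
(A,P,Z): not NE [P1→C gives 5>1; P2→R gives 9>8; P3→Y gives 7>5]
(A,Q,X): not NE [P3→Z gives 5>3]
(A,Q,Y): not NE [P1→C gives 9>5; P2→R gives 9>7; P3→Z gives 5>4]
(A,Q,Z): not NE [P1→B gives 9>5; P2→R gives 9>4]
(A,R,X): not NE [P1→C gives 7>2; P2→Q gives 8>0; P3→Y gives 7>3]
(A,R,Y): not NE [P1→C gives 8>1]
(A,R,Z): not NE [P1→C gives 7>4; P3→Y gives 7>6]
(A,S,X): not NE [P1→C gives 2>1; P2→Q gives 8>0; P3→Z gives 9>1]
(A,S,Y): not NE [P1→B gives 4>1; P2→R gives 9>6; P3→Z gives 9>8]
(A,S,Z): not NE [P2→R gives 9>6]
(B,P,X): not NE [P2→Q gives 9>8; P3→Z gives 5>0]
(B,P,Y): not NE [P1→A gives 8>4; P2→Q gives 8>5; P3→Z gives 5>1]
(B,P,Z): not NE [P1→C gives 5>2; P2→S gives 9>4]
(B,Q,X): not NE [P3→Z gives 8>3]
(B,Q,Y): not NE [P1→C gives 9>0; P3→Z gives 8>5]
(B,Q,Z): not NE [P2→S gives 9>3]
(B,R,X): not NE [P1→C gives 7>1; P2→Q gives 9>7; P3→Z gives 9>3]
(B,R,Y): not NE [P1→C gives 8>2; P2→Q gives 8>0]
(B,R,Z): not NE [P1→C gives 7>6; P2→S gives 9>5]
(B,S,X): not NE [P1→C gives 2>1; P2→Q gives 9>0; P3→Y gives 9>8]
(B,S,Y): not NE [P2→Q gives 8>6]
(B,S,Z): not NE [P1→C gives 9>5; P3→Y gives 9>1]
(C,P,X): not NE [P1→B gives 3>0; P2→R gives 8>6; P3→Z gives 7>0]
(C,P,Y): not NE [P1→A gives 8>5]
(C,P,Z): NE
(C,Q,X): not NE [P1→B gives 5>1; P2→R gives 8>5; P3→Z gives 7>2]
(C,Q,Y): not NE [P2→P gives 8>2; P3→Z gives 7>2]
(C,Q,Z): not NE [P1→B gives 9>3; P2→P gives 10>0]
(C,R,X): not NE [P3→Z gives 7>0]
(C,R,Y): not NE [P2→P gives 8>1; P3→Z gives 7>4]
(C,R,Z): not NE [P2→P gives 10>7]
(C,S,X): not NE [P2→R gives 8>4]
(C,S,Y): not NE [P1→B gives 4>0; P2→P gives 8>5; P3→X gives 4>1]
(C,S,Z): not NE [P2→P gives 10>3; P3→X gives 4>3]

PSNE = {(C,P,Z)}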